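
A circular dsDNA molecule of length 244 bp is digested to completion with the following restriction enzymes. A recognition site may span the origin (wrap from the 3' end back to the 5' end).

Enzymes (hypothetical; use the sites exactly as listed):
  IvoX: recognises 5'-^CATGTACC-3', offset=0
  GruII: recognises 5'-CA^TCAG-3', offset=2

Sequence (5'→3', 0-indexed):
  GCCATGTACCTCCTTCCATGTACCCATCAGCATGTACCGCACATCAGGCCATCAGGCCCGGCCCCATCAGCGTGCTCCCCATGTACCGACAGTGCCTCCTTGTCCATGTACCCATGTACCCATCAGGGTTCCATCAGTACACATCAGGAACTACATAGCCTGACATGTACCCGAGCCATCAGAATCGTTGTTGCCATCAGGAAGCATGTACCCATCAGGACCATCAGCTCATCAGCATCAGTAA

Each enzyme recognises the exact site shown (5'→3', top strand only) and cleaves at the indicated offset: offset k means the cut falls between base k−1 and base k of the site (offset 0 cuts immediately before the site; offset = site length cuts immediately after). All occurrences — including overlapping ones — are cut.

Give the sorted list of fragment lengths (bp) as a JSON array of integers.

[4,6,8,8,8,8,9,9,10,10,10,10,11,13,13,14,15,15,18,20,25]

Site scan:
  IvoX CATGTACC/0: at [2, 16, 30, 79, 104, 112, 163, 204] ⇒ [2, 16, 30, 79, 104, 112, 163, 204]
  GruII CATCAG/2: at [24, 41, 49, 64, 120, 131, 141, 176, 194, 212, 221, 229, 235] ⇒ [26, 43, 51, 66, 122, 133, 143, 178, 196, 214, 223, 231, 237]

Pooled cuts: [2, 16, 26, 30, 43, 51, 66, 79, 104, 112, 122, 133, 143, 163, 178, 196, 204, 214, 223, 231, 237]

Fragment lengths:
  2→16: 14 bp
  16→26: 10 bp
  26→30: 4 bp
  30→43: 13 bp
  43→51: 8 bp
  51→66: 15 bp
  66→79: 13 bp
  79→104: 25 bp
  104→112: 8 bp
  112→122: 10 bp
  122→133: 11 bp
  133→143: 10 bp
  143→163: 20 bp
  163→178: 15 bp
  178→196: 18 bp
  196→204: 8 bp
  204→214: 10 bp
  214→223: 9 bp
  223→231: 8 bp
  231→237: 6 bp
  237→2 (wrap): 244-237+2 = 9 bp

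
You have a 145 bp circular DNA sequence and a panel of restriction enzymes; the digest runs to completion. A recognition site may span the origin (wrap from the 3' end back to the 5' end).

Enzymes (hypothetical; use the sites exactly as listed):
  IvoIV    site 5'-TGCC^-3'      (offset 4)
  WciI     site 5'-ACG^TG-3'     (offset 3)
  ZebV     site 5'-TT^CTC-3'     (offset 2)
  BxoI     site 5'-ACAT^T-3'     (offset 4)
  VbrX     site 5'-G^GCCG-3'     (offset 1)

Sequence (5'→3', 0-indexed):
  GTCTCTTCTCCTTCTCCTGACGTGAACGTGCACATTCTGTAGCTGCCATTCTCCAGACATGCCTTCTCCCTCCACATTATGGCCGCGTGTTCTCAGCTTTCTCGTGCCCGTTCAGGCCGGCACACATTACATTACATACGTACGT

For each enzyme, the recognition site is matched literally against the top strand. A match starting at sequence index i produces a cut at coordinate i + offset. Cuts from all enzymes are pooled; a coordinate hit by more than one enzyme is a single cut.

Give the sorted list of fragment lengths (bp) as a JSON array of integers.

Per-enzyme occurrences:
  IvoIV (TGCC, off=4): starts [43, 59, 104] → cuts [47, 63, 108]
  WciI (ACGTG, off=3): starts [19, 25, 141] → cuts [22, 28, 144]
  ZebV (TTCTC, off=2): starts [5, 11, 48, 63, 89, 98] → cuts [7, 13, 50, 65, 91, 100]
  BxoI (ACATT, off=4): starts [31, 73, 123, 128] → cuts [35, 77, 127, 132]
  VbrX (GGCCG, off=1): starts [80, 114] → cuts [81, 115]

All cut coordinates (distinct, sorted): [7, 13, 22, 28, 35, 47, 50, 63, 65, 77, 81, 91, 100, 108, 115, 127, 132, 144]

Fragment lengths:
  7→13: 6 bp
  13→22: 9 bp
  22→28: 6 bp
  28→35: 7 bp
  35→47: 12 bp
  47→50: 3 bp
  50→63: 13 bp
  63→65: 2 bp
  65→77: 12 bp
  77→81: 4 bp
  81→91: 10 bp
  91→100: 9 bp
  100→108: 8 bp
  108→115: 7 bp
  115→127: 12 bp
  127→132: 5 bp
  132→144: 12 bp
  144→7 (wrap): 145-144+7 = 8 bp

[2,3,4,5,6,6,7,7,8,8,9,9,10,12,12,12,12,13]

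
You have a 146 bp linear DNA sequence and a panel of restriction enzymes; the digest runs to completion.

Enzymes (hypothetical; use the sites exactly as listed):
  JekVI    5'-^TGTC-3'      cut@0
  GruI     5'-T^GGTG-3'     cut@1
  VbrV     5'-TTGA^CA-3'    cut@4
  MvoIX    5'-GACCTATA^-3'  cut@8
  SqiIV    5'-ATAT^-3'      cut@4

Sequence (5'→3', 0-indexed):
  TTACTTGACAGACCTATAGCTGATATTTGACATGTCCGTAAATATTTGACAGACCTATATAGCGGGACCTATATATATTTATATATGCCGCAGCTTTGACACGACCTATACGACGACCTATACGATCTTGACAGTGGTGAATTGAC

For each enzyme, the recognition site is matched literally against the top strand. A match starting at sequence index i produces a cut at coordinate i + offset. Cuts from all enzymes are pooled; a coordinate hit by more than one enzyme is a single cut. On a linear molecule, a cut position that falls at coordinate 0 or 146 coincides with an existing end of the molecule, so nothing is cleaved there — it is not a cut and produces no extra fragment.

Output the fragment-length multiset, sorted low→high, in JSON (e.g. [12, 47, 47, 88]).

Site scan:
  JekVI (TGTC, off=0): starts [32] → cuts [32]
  GruI (TGGTG, off=1): starts [134] → cuts [135]
  VbrV (TTGACA, off=4): starts [4, 26, 45, 95, 127] → cuts [8, 30, 49, 99, 131]
  MvoIX (GACCTATA, off=8): starts [10, 51, 65, 102, 114] → cuts [18, 59, 73, 110, 122]
  SqiIV (ATAT, off=4): starts [22, 41, 56, 70, 72, 74, 80, 82] → cuts [26, 45, 60, 74, 76, 78, 84, 86]

Pooled cuts: [8, 18, 26, 30, 32, 45, 49, 59, 60, 73, 74, 76, 78, 84, 86, 99, 110, 122, 131, 135]

Fragments:
  [0,8): 8 bp
  [8,18): 10 bp
  [18,26): 8 bp
  [26,30): 4 bp
  [30,32): 2 bp
  [32,45): 13 bp
  [45,49): 4 bp
  [49,59): 10 bp
  [59,60): 1 bp
  [60,73): 13 bp
  [73,74): 1 bp
  [74,76): 2 bp
  [76,78): 2 bp
  [78,84): 6 bp
  [84,86): 2 bp
  [86,99): 13 bp
  [99,110): 11 bp
  [110,122): 12 bp
  [122,131): 9 bp
  [131,135): 4 bp
  [135,146): 11 bp

[1,1,2,2,2,2,4,4,4,6,8,8,9,10,10,11,11,12,13,13,13]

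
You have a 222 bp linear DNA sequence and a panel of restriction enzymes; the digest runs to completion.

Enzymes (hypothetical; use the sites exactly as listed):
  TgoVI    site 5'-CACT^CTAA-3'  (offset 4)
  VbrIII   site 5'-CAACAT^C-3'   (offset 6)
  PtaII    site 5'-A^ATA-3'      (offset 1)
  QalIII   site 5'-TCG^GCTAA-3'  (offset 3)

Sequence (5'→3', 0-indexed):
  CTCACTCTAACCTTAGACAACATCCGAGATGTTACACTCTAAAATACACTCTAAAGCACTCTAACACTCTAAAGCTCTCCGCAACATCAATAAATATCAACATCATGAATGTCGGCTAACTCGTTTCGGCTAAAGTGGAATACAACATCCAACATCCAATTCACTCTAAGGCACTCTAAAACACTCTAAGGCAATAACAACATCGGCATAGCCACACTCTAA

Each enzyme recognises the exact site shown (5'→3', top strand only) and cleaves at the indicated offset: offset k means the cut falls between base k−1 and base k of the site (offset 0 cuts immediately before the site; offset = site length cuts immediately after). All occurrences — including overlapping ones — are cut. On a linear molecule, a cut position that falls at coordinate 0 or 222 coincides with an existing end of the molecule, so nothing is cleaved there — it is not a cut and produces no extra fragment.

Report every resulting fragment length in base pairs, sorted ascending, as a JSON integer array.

[2,4,4,5,6,7,7,8,8,9,10,10,10,10,10,10,11,11,14,15,15,17,19]

Per-enzyme occurrences:
  TgoVI CACTCTAA/4: at [2, 34, 46, 56, 64, 161, 171, 181, 214] ⇒ [6, 38, 50, 60, 68, 165, 175, 185, 218]
  VbrIII CAACATC/6: at [17, 81, 97, 142, 149, 197] ⇒ [23, 87, 103, 148, 155, 203]
  PtaII AATA/1: at [42, 88, 92, 138, 192] ⇒ [43, 89, 93, 139, 193]
  QalIII TCGGCTAA/3: at [111, 125] ⇒ [114, 128]

Pooled cuts: [6, 23, 38, 43, 50, 60, 68, 87, 89, 93, 103, 114, 128, 139, 148, 155, 165, 175, 185, 193, 203, 218]

Fragment lengths:
  [0,6): 6 bp
  [6,23): 17 bp
  [23,38): 15 bp
  [38,43): 5 bp
  [43,50): 7 bp
  [50,60): 10 bp
  [60,68): 8 bp
  [68,87): 19 bp
  [87,89): 2 bp
  [89,93): 4 bp
  [93,103): 10 bp
  [103,114): 11 bp
  [114,128): 14 bp
  [128,139): 11 bp
  [139,148): 9 bp
  [148,155): 7 bp
  [155,165): 10 bp
  [165,175): 10 bp
  [175,185): 10 bp
  [185,193): 8 bp
  [193,203): 10 bp
  [203,218): 15 bp
  [218,222): 4 bp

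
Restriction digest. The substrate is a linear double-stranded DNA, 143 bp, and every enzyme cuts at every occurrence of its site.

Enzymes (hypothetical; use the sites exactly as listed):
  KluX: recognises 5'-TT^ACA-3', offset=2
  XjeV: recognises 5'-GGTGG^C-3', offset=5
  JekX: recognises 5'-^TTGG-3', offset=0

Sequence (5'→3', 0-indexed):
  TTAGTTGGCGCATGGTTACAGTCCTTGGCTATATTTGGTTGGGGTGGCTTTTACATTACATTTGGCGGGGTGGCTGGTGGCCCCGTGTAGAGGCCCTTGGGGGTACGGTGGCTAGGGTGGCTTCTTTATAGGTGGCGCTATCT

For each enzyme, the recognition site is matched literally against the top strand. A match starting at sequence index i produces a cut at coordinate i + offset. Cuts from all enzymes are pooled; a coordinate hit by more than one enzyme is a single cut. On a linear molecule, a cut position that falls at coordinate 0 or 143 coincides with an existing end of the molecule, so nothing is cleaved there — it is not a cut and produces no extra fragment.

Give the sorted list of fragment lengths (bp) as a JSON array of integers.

[4,4,4,5,5,7,7,8,9,9,10,12,13,15,15,16]

Scan for sites:
  KluX TTACA/2: at [15, 50, 55] ⇒ [17, 52, 57]
  XjeV GGTGGC/5: at [42, 68, 75, 106, 115, 130] ⇒ [47, 73, 80, 111, 120, 135]
  JekX TTGG/0: at [4, 24, 34, 38, 61, 96] ⇒ [4, 24, 34, 38, 61, 96]

Pooled cuts: [4, 17, 24, 34, 38, 47, 52, 57, 61, 73, 80, 96, 111, 120, 135]

Fragment lengths:
  [0,4): 4 bp
  [4,17): 13 bp
  [17,24): 7 bp
  [24,34): 10 bp
  [34,38): 4 bp
  [38,47): 9 bp
  [47,52): 5 bp
  [52,57): 5 bp
  [57,61): 4 bp
  [61,73): 12 bp
  [73,80): 7 bp
  [80,96): 16 bp
  [96,111): 15 bp
  [111,120): 9 bp
  [120,135): 15 bp
  [135,143): 8 bp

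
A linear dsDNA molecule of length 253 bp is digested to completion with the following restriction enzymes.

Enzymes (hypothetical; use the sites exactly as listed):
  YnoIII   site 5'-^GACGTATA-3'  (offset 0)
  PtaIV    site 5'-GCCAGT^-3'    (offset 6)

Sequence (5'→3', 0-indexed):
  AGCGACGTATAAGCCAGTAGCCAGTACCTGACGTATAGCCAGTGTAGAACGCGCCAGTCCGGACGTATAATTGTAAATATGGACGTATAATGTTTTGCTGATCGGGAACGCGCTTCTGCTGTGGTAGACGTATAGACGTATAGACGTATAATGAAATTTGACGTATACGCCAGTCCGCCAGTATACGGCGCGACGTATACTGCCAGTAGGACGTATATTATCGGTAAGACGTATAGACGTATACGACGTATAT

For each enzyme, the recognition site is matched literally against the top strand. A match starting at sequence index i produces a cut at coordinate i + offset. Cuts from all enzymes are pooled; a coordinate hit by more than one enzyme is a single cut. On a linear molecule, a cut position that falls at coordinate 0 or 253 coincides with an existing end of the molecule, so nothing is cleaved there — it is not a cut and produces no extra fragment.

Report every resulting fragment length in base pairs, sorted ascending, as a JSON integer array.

Scan for sites:
  YnoIII (GACGTATA, off=0): starts [3, 29, 61, 81, 126, 134, 142, 159, 191, 209, 227, 235, 244] → cuts [3, 29, 61, 81, 126, 134, 142, 159, 191, 209, 227, 235, 244]
  PtaIV (GCCAGT, off=6): starts [12, 19, 37, 52, 168, 176, 201] → cuts [18, 25, 43, 58, 174, 182, 207]

Pooled cuts: [3, 18, 25, 29, 43, 58, 61, 81, 126, 134, 142, 159, 174, 182, 191, 207, 209, 227, 235, 244]

Fragments:
  [0,3): 3 bp
  [3,18): 15 bp
  [18,25): 7 bp
  [25,29): 4 bp
  [29,43): 14 bp
  [43,58): 15 bp
  [58,61): 3 bp
  [61,81): 20 bp
  [81,126): 45 bp
  [126,134): 8 bp
  [134,142): 8 bp
  [142,159): 17 bp
  [159,174): 15 bp
  [174,182): 8 bp
  [182,191): 9 bp
  [191,207): 16 bp
  [207,209): 2 bp
  [209,227): 18 bp
  [227,235): 8 bp
  [235,244): 9 bp
  [244,253): 9 bp

[2,3,3,4,7,8,8,8,8,9,9,9,14,15,15,15,16,17,18,20,45]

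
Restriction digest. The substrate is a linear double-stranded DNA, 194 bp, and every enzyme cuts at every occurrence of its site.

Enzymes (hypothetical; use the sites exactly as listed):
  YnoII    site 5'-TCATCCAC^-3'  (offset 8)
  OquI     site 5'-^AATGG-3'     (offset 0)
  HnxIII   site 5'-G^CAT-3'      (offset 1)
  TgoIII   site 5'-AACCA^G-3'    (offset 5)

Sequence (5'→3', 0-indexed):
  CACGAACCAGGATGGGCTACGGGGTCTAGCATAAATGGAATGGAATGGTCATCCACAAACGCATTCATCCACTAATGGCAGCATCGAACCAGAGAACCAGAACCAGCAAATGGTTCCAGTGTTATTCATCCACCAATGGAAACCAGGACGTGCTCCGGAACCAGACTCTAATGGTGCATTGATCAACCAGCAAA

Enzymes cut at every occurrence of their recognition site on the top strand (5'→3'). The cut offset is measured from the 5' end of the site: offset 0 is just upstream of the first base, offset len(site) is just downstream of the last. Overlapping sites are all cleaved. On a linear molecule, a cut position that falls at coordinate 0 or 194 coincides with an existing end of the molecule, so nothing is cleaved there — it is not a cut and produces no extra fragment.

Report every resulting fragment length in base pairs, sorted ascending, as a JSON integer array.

Scan for sites:
  YnoII (TCATCCAC, off=8): starts [48, 64, 125] → cuts [56, 72, 133]
  OquI (AATGG, off=0): starts [33, 38, 43, 73, 108, 134, 169] → cuts [33, 38, 43, 73, 108, 134, 169]
  HnxIII (GCAT, off=1): starts [28, 60, 80, 175] → cuts [29, 61, 81, 176]
  TgoIII (AACCAG, off=5): starts [4, 86, 94, 100, 140, 158, 184] → cuts [9, 91, 99, 105, 145, 163, 189]

Pooled cuts: [9, 29, 33, 38, 43, 56, 61, 72, 73, 81, 91, 99, 105, 108, 133, 134, 145, 163, 169, 176, 189]

Fragment lengths:
  [0,9): 9 bp
  [9,29): 20 bp
  [29,33): 4 bp
  [33,38): 5 bp
  [38,43): 5 bp
  [43,56): 13 bp
  [56,61): 5 bp
  [61,72): 11 bp
  [72,73): 1 bp
  [73,81): 8 bp
  [81,91): 10 bp
  [91,99): 8 bp
  [99,105): 6 bp
  [105,108): 3 bp
  [108,133): 25 bp
  [133,134): 1 bp
  [134,145): 11 bp
  [145,163): 18 bp
  [163,169): 6 bp
  [169,176): 7 bp
  [176,189): 13 bp
  [189,194): 5 bp

[1,1,3,4,5,5,5,5,6,6,7,8,8,9,10,11,11,13,13,18,20,25]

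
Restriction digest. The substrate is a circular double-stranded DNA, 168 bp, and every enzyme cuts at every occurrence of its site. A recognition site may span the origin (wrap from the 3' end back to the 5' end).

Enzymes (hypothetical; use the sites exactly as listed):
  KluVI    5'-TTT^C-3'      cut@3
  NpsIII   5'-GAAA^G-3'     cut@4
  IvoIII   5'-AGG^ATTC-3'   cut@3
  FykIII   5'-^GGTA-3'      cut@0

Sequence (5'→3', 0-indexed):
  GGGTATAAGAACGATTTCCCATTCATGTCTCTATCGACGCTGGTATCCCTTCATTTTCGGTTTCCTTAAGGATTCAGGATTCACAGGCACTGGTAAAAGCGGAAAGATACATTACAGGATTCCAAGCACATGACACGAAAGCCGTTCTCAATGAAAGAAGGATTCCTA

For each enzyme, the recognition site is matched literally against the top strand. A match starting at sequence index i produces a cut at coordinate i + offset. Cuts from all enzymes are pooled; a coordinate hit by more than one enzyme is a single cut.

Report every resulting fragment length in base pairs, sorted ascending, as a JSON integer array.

[5,6,7,8,8,13,13,14,16,16,16,22,24]

Site scan:
  KluVI TTTC/3: at [14, 54, 60] ⇒ [17, 57, 63]
  NpsIII GAAAG/4: at [101, 136, 152] ⇒ [105, 140, 156]
  IvoIII AGGATTC/3: at [68, 75, 115, 158] ⇒ [71, 78, 118, 161]
  FykIII GGTA/0: at [1, 41, 91] ⇒ [1, 41, 91]

All cut coordinates (distinct, sorted): [1, 17, 41, 57, 63, 71, 78, 91, 105, 118, 140, 156, 161]

Fragment lengths:
  1→17: 16 bp
  17→41: 24 bp
  41→57: 16 bp
  57→63: 6 bp
  63→71: 8 bp
  71→78: 7 bp
  78→91: 13 bp
  91→105: 14 bp
  105→118: 13 bp
  118→140: 22 bp
  140→156: 16 bp
  156→161: 5 bp
  161→1 (wrap): 168-161+1 = 8 bp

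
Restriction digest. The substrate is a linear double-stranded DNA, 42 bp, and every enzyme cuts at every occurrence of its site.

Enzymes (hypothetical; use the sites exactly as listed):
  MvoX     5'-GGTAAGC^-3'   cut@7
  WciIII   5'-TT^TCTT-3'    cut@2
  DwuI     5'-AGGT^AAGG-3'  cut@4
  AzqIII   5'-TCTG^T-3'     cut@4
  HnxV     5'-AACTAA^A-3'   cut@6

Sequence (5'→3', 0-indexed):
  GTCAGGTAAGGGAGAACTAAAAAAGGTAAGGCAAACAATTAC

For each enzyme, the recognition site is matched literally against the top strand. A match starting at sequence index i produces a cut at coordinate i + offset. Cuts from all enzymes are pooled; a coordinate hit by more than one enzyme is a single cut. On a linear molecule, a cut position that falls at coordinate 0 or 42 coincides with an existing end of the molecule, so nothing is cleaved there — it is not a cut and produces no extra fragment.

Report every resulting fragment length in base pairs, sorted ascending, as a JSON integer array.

Per-enzyme occurrences:
  MvoX (GGTAAGC, off=7): no sites
  WciIII (TTTCTT, off=2): no sites
  DwuI (AGGTAAGG, off=4): starts [3, 23] → cuts [7, 27]
  AzqIII (TCTGT, off=4): no sites
  HnxV (AACTAAA, off=6): starts [14] → cuts [20]

Pooled cuts: [7, 20, 27]

Fragments:
  [0,7): 7 bp
  [7,20): 13 bp
  [20,27): 7 bp
  [27,42): 15 bp

[7,7,13,15]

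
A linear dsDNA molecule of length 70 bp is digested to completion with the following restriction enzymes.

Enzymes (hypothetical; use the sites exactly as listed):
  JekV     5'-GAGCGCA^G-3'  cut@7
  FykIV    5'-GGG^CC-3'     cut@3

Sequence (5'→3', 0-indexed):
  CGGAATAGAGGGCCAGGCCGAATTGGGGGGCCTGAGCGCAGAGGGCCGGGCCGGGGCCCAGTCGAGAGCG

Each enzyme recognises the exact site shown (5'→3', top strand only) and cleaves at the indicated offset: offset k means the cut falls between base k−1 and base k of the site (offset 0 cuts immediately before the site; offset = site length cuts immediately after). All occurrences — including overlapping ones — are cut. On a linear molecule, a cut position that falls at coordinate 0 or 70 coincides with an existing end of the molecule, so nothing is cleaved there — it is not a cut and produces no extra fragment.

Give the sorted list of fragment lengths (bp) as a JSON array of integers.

[5,5,6,10,12,14,18]

Site scan:
  JekV (GAGCGCAG, off=7): starts [33] → cuts [40]
  FykIV (GGGCC, off=3): starts [9, 27, 42, 47, 53] → cuts [12, 30, 45, 50, 56]

Pooled cuts: [12, 30, 40, 45, 50, 56]

Fragments:
  [0,12): 12 bp
  [12,30): 18 bp
  [30,40): 10 bp
  [40,45): 5 bp
  [45,50): 5 bp
  [50,56): 6 bp
  [56,70): 14 bp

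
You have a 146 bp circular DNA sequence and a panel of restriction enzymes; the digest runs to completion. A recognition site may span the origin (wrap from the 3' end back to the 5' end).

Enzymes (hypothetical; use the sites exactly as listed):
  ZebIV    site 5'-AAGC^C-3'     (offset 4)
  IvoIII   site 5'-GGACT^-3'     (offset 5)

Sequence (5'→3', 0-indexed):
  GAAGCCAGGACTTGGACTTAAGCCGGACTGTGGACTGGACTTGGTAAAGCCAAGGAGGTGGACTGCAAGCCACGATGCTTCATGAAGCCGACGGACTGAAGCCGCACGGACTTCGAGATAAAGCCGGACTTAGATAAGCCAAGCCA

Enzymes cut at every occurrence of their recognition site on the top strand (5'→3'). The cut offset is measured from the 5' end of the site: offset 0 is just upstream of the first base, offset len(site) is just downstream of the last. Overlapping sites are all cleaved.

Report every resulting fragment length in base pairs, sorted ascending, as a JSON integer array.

Site scan:
  ZebIV AAGCC/4: at [1, 19, 46, 66, 84, 98, 120, 135, 140] ⇒ [5, 23, 50, 70, 88, 102, 124, 139, 144]
  IvoIII GGACT/5: at [7, 13, 24, 31, 36, 59, 92, 107, 125] ⇒ [12, 18, 29, 36, 41, 64, 97, 112, 130]

Pooled cuts: [5, 12, 18, 23, 29, 36, 41, 50, 64, 70, 88, 97, 102, 112, 124, 130, 139, 144]

Fragment lengths:
  5→12: 7 bp
  12→18: 6 bp
  18→23: 5 bp
  23→29: 6 bp
  29→36: 7 bp
  36→41: 5 bp
  41→50: 9 bp
  50→64: 14 bp
  64→70: 6 bp
  70→88: 18 bp
  88→97: 9 bp
  97→102: 5 bp
  102→112: 10 bp
  112→124: 12 bp
  124→130: 6 bp
  130→139: 9 bp
  139→144: 5 bp
  144→5 (wrap): 146-144+5 = 7 bp

[5,5,5,5,6,6,6,6,7,7,7,9,9,9,10,12,14,18]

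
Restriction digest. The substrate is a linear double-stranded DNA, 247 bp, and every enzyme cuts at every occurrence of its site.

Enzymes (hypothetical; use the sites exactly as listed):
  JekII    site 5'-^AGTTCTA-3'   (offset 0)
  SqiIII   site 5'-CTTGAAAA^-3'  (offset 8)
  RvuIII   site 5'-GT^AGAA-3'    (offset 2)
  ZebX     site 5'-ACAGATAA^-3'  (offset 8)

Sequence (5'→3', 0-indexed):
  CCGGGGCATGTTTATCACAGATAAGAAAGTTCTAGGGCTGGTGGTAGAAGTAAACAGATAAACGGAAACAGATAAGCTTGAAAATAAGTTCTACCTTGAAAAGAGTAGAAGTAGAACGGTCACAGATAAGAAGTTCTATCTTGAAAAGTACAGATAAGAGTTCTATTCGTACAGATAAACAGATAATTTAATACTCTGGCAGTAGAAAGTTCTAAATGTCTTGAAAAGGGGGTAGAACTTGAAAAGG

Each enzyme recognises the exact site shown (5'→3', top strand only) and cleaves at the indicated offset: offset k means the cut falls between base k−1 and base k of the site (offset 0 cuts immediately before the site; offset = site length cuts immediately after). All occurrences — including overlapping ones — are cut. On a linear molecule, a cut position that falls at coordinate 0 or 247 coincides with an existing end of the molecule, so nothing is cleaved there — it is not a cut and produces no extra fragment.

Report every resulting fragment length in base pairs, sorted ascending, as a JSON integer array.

Per-enzyme occurrences:
  JekII (AGTTCTA, off=0): starts [27, 86, 131, 158, 207] → cuts [27, 86, 131, 158, 207]
  SqiIII (CTTGAAAA, off=8): starts [76, 94, 139, 219, 237] → cuts [84, 102, 147, 227, 245]
  RvuIII (GTAGAA, off=2): starts [43, 104, 110, 201, 231] → cuts [45, 106, 112, 203, 233]
  ZebX (ACAGATAA, off=8): starts [16, 53, 67, 121, 149, 170, 178] → cuts [24, 61, 75, 129, 157, 178, 186]

All cut coordinates (distinct, sorted): [24, 27, 45, 61, 75, 84, 86, 102, 106, 112, 129, 131, 147, 157, 158, 178, 186, 203, 207, 227, 233, 245]

Fragments:
  [0,24): 24 bp
  [24,27): 3 bp
  [27,45): 18 bp
  [45,61): 16 bp
  [61,75): 14 bp
  [75,84): 9 bp
  [84,86): 2 bp
  [86,102): 16 bp
  [102,106): 4 bp
  [106,112): 6 bp
  [112,129): 17 bp
  [129,131): 2 bp
  [131,147): 16 bp
  [147,157): 10 bp
  [157,158): 1 bp
  [158,178): 20 bp
  [178,186): 8 bp
  [186,203): 17 bp
  [203,207): 4 bp
  [207,227): 20 bp
  [227,233): 6 bp
  [233,245): 12 bp
  [245,247): 2 bp

[1,2,2,2,3,4,4,6,6,8,9,10,12,14,16,16,16,17,17,18,20,20,24]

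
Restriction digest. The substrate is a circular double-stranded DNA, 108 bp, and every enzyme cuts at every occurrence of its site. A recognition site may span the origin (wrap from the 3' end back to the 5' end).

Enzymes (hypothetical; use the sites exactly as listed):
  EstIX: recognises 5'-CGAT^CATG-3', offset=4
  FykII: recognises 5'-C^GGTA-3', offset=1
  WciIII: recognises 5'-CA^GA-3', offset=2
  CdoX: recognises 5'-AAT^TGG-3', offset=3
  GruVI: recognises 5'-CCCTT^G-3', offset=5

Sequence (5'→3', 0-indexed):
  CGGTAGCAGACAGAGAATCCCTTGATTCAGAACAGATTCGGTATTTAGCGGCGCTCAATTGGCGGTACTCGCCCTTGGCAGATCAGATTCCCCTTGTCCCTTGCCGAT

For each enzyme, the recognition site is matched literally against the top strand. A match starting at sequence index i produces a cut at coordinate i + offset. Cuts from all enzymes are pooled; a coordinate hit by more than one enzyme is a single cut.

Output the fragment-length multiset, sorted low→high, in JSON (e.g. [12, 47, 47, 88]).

Per-enzyme occurrences:
  EstIX (CGATCATG, off=4): no sites
  FykII CGGTA/1: at [0, 38, 62] ⇒ [1, 39, 63]
  WciIII CAGA/2: at [6, 10, 27, 32, 78, 83] ⇒ [8, 12, 29, 34, 80, 85]
  CdoX AATTGG/3: at [56] ⇒ [59]
  GruVI CCCTTG/5: at [18, 71, 90, 97] ⇒ [23, 76, 95, 102]

All cut coordinates (distinct, sorted): [1, 8, 12, 23, 29, 34, 39, 59, 63, 76, 80, 85, 95, 102]

Fragment lengths:
  1→8: 7 bp
  8→12: 4 bp
  12→23: 11 bp
  23→29: 6 bp
  29→34: 5 bp
  34→39: 5 bp
  39→59: 20 bp
  59→63: 4 bp
  63→76: 13 bp
  76→80: 4 bp
  80→85: 5 bp
  85→95: 10 bp
  95→102: 7 bp
  102→1 (wrap): 108-102+1 = 7 bp

[4,4,4,5,5,5,6,7,7,7,10,11,13,20]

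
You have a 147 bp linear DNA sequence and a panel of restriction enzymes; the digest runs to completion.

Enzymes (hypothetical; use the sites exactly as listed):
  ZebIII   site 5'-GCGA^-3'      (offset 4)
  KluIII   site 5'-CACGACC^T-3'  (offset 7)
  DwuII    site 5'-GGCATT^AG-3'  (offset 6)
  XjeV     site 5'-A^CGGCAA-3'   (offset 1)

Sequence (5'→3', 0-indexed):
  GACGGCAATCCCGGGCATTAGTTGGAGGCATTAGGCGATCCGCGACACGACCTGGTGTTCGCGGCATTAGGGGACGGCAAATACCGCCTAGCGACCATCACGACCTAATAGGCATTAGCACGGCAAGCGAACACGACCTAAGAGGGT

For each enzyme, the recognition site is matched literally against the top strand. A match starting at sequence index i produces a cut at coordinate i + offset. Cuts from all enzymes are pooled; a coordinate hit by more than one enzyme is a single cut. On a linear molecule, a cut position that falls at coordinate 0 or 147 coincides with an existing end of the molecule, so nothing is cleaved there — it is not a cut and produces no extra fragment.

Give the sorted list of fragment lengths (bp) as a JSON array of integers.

[2,4,6,6,7,7,8,9,10,11,11,13,16,17,20]

Per-enzyme occurrences:
  ZebIII (GCGA, off=4): starts [34, 41, 90, 126] → cuts [38, 45, 94, 130]
  KluIII (CACGACCT, off=7): starts [45, 98, 131] → cuts [52, 105, 138]
  DwuII (GGCATTAG, off=6): starts [13, 26, 62, 110] → cuts [19, 32, 68, 116]
  XjeV (ACGGCAA, off=1): starts [1, 73, 119] → cuts [2, 74, 120]

Pooled cuts: [2, 19, 32, 38, 45, 52, 68, 74, 94, 105, 116, 120, 130, 138]

Fragment lengths:
  [0,2): 2 bp
  [2,19): 17 bp
  [19,32): 13 bp
  [32,38): 6 bp
  [38,45): 7 bp
  [45,52): 7 bp
  [52,68): 16 bp
  [68,74): 6 bp
  [74,94): 20 bp
  [94,105): 11 bp
  [105,116): 11 bp
  [116,120): 4 bp
  [120,130): 10 bp
  [130,138): 8 bp
  [138,147): 9 bp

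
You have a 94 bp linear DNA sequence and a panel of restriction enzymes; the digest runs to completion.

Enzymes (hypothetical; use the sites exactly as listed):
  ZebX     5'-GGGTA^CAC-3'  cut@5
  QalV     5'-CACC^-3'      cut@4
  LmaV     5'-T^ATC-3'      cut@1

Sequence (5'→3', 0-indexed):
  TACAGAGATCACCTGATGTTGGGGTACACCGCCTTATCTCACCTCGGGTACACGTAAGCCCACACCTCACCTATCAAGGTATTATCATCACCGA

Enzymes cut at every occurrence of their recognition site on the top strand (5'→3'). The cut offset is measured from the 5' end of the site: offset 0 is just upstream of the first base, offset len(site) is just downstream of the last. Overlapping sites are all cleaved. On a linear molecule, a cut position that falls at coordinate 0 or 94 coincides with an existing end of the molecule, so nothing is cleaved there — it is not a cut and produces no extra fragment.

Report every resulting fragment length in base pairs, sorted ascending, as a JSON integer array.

[1,2,4,5,5,7,8,9,11,13,13,16]

Site scan:
  ZebX (GGGTACAC, off=5): starts [21, 45] → cuts [26, 50]
  QalV (CACC, off=4): starts [9, 26, 39, 62, 67, 88] → cuts [13, 30, 43, 66, 71, 92]
  LmaV (TATC, off=1): starts [34, 71, 82] → cuts [35, 72, 83]

Pooled cuts: [13, 26, 30, 35, 43, 50, 66, 71, 72, 83, 92]

Fragments:
  [0,13): 13 bp
  [13,26): 13 bp
  [26,30): 4 bp
  [30,35): 5 bp
  [35,43): 8 bp
  [43,50): 7 bp
  [50,66): 16 bp
  [66,71): 5 bp
  [71,72): 1 bp
  [72,83): 11 bp
  [83,92): 9 bp
  [92,94): 2 bp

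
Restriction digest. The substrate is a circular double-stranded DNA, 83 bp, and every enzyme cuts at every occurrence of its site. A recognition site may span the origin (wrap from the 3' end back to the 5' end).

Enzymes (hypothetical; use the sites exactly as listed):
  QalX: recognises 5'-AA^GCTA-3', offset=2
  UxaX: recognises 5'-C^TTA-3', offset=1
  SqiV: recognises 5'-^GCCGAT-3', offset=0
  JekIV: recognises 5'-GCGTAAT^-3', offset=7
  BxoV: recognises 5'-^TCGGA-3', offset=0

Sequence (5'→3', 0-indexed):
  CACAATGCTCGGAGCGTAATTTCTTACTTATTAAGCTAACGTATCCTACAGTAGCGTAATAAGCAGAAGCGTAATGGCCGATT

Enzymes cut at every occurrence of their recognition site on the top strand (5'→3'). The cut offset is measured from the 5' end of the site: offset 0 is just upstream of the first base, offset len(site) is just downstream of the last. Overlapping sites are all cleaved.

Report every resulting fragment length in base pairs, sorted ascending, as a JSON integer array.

[1,3,4,7,12,15,15,26]

Site scan:
  QalX (AAGCTA, off=2): starts [32] → cuts [34]
  UxaX (CTTA, off=1): starts [22, 26] → cuts [23, 27]
  SqiV (GCCGAT, off=0): starts [76] → cuts [76]
  JekIV (GCGTAAT, off=7): starts [13, 53, 68] → cuts [20, 60, 75]
  BxoV (TCGGA, off=0): starts [8] → cuts [8]

All cut coordinates (distinct, sorted): [8, 20, 23, 27, 34, 60, 75, 76]

Fragments:
  8→20: 12 bp
  20→23: 3 bp
  23→27: 4 bp
  27→34: 7 bp
  34→60: 26 bp
  60→75: 15 bp
  75→76: 1 bp
  76→8 (wrap): 83-76+8 = 15 bp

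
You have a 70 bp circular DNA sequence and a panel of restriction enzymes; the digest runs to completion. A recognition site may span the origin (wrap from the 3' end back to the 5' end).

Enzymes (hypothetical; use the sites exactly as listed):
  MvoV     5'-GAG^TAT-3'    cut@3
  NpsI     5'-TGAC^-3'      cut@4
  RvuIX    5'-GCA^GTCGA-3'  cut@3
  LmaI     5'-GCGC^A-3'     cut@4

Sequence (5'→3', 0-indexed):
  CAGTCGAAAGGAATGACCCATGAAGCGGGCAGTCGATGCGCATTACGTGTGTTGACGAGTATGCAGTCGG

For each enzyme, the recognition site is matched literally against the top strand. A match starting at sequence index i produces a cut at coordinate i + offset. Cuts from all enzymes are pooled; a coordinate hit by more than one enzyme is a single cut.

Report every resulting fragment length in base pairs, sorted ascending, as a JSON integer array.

[3,10,13,14,15,15]

Per-enzyme occurrences:
  MvoV (GAGTAT, off=3): starts [56] → cuts [59]
  NpsI (TGAC, off=4): starts [13, 52] → cuts [17, 56]
  RvuIX (GCAGTCGA, off=3): starts [28, 69] → cuts [2, 31]
  LmaI (GCGCA, off=4): starts [37] → cuts [41]

Pooled cuts: [2, 17, 31, 41, 56, 59]

Fragment lengths:
  2→17: 15 bp
  17→31: 14 bp
  31→41: 10 bp
  41→56: 15 bp
  56→59: 3 bp
  59→2 (wrap): 70-59+2 = 13 bp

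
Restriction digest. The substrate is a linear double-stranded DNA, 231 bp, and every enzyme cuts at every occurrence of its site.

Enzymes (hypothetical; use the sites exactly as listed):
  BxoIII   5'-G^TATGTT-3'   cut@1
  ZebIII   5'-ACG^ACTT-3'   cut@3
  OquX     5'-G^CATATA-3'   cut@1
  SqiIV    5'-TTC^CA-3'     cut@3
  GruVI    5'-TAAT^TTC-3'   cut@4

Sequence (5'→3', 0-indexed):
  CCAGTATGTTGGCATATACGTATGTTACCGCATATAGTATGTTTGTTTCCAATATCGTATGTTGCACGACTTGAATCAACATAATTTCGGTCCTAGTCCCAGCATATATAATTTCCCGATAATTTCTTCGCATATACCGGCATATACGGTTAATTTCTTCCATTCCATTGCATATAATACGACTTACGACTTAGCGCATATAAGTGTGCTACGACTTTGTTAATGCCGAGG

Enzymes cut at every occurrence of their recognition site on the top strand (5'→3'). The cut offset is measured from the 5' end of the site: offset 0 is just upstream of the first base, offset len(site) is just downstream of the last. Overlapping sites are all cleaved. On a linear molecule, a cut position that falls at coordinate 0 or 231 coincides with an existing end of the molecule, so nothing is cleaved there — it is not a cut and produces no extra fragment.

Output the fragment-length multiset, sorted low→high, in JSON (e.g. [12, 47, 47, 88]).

Scan for sites:
  BxoIII (GTATGTT, off=1): starts [3, 19, 36, 56] → cuts [4, 20, 37, 57]
  ZebIII (ACGACTT, off=3): starts [65, 178, 185, 210] → cuts [68, 181, 188, 213]
  OquX (GCATATA, off=1): starts [11, 29, 101, 129, 139, 169, 195] → cuts [12, 30, 102, 130, 140, 170, 196]
  SqiIV (TTCCA, off=3): starts [46, 157, 162] → cuts [49, 160, 165]
  GruVI (TAATTTC, off=4): starts [81, 108, 119, 150] → cuts [85, 112, 123, 154]

Pooled cuts: [4, 12, 20, 30, 37, 49, 57, 68, 85, 102, 112, 123, 130, 140, 154, 160, 165, 170, 181, 188, 196, 213]

Fragment lengths:
  [0,4): 4 bp
  [4,12): 8 bp
  [12,20): 8 bp
  [20,30): 10 bp
  [30,37): 7 bp
  [37,49): 12 bp
  [49,57): 8 bp
  [57,68): 11 bp
  [68,85): 17 bp
  [85,102): 17 bp
  [102,112): 10 bp
  [112,123): 11 bp
  [123,130): 7 bp
  [130,140): 10 bp
  [140,154): 14 bp
  [154,160): 6 bp
  [160,165): 5 bp
  [165,170): 5 bp
  [170,181): 11 bp
  [181,188): 7 bp
  [188,196): 8 bp
  [196,213): 17 bp
  [213,231): 18 bp

[4,5,5,6,7,7,7,8,8,8,8,10,10,10,11,11,11,12,14,17,17,17,18]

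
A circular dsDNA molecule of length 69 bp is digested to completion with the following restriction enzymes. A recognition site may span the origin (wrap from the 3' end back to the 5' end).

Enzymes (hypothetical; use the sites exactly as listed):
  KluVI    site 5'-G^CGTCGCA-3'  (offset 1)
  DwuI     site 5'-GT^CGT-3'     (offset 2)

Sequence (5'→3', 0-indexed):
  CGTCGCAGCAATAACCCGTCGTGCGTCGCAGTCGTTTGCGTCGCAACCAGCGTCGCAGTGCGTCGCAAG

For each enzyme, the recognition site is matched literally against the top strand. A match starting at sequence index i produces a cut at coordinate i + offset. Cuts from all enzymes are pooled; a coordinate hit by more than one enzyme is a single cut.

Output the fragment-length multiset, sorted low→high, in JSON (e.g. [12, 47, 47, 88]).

Site scan:
  KluVI GCGTCGCA/1: at [22, 37, 49, 59, 68] ⇒ [0, 23, 38, 50, 60]
  DwuI GTCGT/2: at [17, 30] ⇒ [19, 32]

Pooled cuts: [0, 19, 23, 32, 38, 50, 60]

Fragment lengths:
  0→19: 19 bp
  19→23: 4 bp
  23→32: 9 bp
  32→38: 6 bp
  38→50: 12 bp
  50→60: 10 bp
  60→0 (wrap): 69-60+0 = 9 bp

[4,6,9,9,10,12,19]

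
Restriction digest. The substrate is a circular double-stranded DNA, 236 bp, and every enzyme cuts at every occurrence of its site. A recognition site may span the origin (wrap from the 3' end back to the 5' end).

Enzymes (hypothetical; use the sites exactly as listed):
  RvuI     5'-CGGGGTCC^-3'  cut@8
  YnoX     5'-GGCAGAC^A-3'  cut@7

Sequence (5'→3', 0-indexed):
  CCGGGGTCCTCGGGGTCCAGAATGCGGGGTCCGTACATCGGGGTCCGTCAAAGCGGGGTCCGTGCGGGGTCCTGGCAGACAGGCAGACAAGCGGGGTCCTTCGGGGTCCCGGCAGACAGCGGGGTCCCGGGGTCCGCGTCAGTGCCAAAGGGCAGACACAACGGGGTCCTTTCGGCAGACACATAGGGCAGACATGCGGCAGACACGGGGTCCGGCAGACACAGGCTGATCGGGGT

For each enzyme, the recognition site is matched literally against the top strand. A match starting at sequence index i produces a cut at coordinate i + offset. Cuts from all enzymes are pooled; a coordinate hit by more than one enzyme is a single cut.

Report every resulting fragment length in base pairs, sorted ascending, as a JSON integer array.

[7,7,8,8,8,8,9,9,10,10,11,11,11,11,12,13,14,14,15,18,22]

Per-enzyme occurrences:
  RvuI CGGGGTCC/8: at [1, 10, 24, 38, 53, 64, 91, 101, 119, 127, 161, 205, 230] ⇒ [2, 9, 18, 32, 46, 61, 72, 99, 109, 127, 135, 169, 213]
  YnoX GGCAGACA/7: at [73, 81, 110, 150, 173, 186, 197, 213] ⇒ [80, 88, 117, 157, 180, 193, 204, 220]

All cut coordinates (distinct, sorted): [2, 9, 18, 32, 46, 61, 72, 80, 88, 99, 109, 117, 127, 135, 157, 169, 180, 193, 204, 213, 220]

Fragment lengths:
  2→9: 7 bp
  9→18: 9 bp
  18→32: 14 bp
  32→46: 14 bp
  46→61: 15 bp
  61→72: 11 bp
  72→80: 8 bp
  80→88: 8 bp
  88→99: 11 bp
  99→109: 10 bp
  109→117: 8 bp
  117→127: 10 bp
  127→135: 8 bp
  135→157: 22 bp
  157→169: 12 bp
  169→180: 11 bp
  180→193: 13 bp
  193→204: 11 bp
  204→213: 9 bp
  213→220: 7 bp
  220→2 (wrap): 236-220+2 = 18 bp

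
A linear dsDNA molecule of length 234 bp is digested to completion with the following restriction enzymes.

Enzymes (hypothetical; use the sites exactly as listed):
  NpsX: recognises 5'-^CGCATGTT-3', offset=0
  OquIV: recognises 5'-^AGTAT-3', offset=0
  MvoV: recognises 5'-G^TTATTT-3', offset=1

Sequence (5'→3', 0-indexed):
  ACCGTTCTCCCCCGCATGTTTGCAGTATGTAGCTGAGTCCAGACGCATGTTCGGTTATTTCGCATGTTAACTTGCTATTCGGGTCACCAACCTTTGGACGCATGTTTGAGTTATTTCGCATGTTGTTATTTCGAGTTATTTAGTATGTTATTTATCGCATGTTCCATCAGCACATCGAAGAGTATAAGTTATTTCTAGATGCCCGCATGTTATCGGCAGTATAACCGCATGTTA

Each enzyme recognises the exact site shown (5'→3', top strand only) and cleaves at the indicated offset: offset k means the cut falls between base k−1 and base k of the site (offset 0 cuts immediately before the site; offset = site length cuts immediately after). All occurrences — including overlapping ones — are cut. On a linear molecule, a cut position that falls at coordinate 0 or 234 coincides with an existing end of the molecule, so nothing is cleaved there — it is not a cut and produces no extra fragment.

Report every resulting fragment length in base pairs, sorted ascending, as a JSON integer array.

Scan for sites:
  NpsX CGCATGTT/0: at [12, 43, 60, 98, 116, 155, 203, 225] ⇒ [12, 43, 60, 98, 116, 155, 203, 225]
  OquIV AGTAT/0: at [23, 141, 180, 217] ⇒ [23, 141, 180, 217]
  MvoV GTTATTT/1: at [53, 109, 124, 134, 146, 187] ⇒ [54, 110, 125, 135, 147, 188]

Pooled cuts: [12, 23, 43, 54, 60, 98, 110, 116, 125, 135, 141, 147, 155, 180, 188, 203, 217, 225]

Fragments:
  [0,12): 12 bp
  [12,23): 11 bp
  [23,43): 20 bp
  [43,54): 11 bp
  [54,60): 6 bp
  [60,98): 38 bp
  [98,110): 12 bp
  [110,116): 6 bp
  [116,125): 9 bp
  [125,135): 10 bp
  [135,141): 6 bp
  [141,147): 6 bp
  [147,155): 8 bp
  [155,180): 25 bp
  [180,188): 8 bp
  [188,203): 15 bp
  [203,217): 14 bp
  [217,225): 8 bp
  [225,234): 9 bp

[6,6,6,6,8,8,8,9,9,10,11,11,12,12,14,15,20,25,38]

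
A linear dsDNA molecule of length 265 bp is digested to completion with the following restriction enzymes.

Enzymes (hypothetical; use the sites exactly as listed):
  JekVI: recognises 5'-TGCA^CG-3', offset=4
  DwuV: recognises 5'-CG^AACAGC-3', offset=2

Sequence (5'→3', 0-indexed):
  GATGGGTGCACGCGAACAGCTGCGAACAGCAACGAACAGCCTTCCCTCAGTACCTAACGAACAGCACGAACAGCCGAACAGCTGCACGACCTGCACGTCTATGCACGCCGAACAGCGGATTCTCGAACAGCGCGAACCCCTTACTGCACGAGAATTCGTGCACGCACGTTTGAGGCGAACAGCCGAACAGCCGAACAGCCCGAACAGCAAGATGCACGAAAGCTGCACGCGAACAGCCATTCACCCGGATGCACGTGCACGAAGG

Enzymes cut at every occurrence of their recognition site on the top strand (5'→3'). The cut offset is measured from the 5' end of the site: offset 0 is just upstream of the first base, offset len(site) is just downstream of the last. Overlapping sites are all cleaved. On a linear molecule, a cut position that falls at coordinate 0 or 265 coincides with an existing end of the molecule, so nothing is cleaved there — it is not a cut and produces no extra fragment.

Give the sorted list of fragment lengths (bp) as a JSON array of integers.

[4,4,5,6,6,8,8,8,9,9,9,10,10,10,10,10,11,14,14,15,15,22,23,25]

Scan for sites:
  JekVI (TGCACG, off=4): starts [6, 82, 91, 101, 144, 158, 212, 223, 249, 255] → cuts [10, 86, 95, 105, 148, 162, 216, 227, 253, 259]
  DwuV (CGAACAGC, off=2): starts [12, 22, 32, 57, 66, 74, 108, 123, 175, 183, 191, 200, 229] → cuts [14, 24, 34, 59, 68, 76, 110, 125, 177, 185, 193, 202, 231]

Pooled cuts: [10, 14, 24, 34, 59, 68, 76, 86, 95, 105, 110, 125, 148, 162, 177, 185, 193, 202, 216, 227, 231, 253, 259]

Fragments:
  [0,10): 10 bp
  [10,14): 4 bp
  [14,24): 10 bp
  [24,34): 10 bp
  [34,59): 25 bp
  [59,68): 9 bp
  [68,76): 8 bp
  [76,86): 10 bp
  [86,95): 9 bp
  [95,105): 10 bp
  [105,110): 5 bp
  [110,125): 15 bp
  [125,148): 23 bp
  [148,162): 14 bp
  [162,177): 15 bp
  [177,185): 8 bp
  [185,193): 8 bp
  [193,202): 9 bp
  [202,216): 14 bp
  [216,227): 11 bp
  [227,231): 4 bp
  [231,253): 22 bp
  [253,259): 6 bp
  [259,265): 6 bp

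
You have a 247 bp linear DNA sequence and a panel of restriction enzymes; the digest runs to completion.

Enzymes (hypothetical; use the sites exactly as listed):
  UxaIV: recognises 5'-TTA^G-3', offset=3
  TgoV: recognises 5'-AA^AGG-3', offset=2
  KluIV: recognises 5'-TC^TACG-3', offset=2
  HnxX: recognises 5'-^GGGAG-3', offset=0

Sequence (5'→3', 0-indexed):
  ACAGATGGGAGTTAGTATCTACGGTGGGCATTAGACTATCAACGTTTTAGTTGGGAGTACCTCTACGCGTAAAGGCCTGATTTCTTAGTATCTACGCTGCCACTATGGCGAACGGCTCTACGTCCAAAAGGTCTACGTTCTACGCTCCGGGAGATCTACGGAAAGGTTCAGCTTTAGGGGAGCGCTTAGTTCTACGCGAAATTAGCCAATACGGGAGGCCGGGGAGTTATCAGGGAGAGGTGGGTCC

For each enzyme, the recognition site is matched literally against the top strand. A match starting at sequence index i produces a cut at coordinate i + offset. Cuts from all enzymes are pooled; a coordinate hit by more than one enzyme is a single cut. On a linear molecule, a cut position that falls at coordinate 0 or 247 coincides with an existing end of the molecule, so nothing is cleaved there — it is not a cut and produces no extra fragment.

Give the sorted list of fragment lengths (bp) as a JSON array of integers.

[1,3,4,5,5,5,6,7,7,8,8,8,8,9,9,10,11,11,11,12,13,14,15,15,16,26]

Scan for sites:
  UxaIV TTAG/3: at [11, 30, 46, 84, 173, 185, 201] ⇒ [14, 33, 49, 87, 176, 188, 204]
  TgoV AAAGG/2: at [70, 126, 161] ⇒ [72, 128, 163]
  KluIV TCTACG/2: at [17, 61, 90, 116, 131, 138, 154, 190] ⇒ [19, 63, 92, 118, 133, 140, 156, 192]
  HnxX GGGAG/0: at [6, 52, 148, 177, 212, 221, 232] ⇒ [6, 52, 148, 177, 212, 221, 232]

All cut coordinates (distinct, sorted): [6, 14, 19, 33, 49, 52, 63, 72, 87, 92, 118, 128, 133, 140, 148, 156, 163, 176, 177, 188, 192, 204, 212, 221, 232]

Fragments:
  [0,6): 6 bp
  [6,14): 8 bp
  [14,19): 5 bp
  [19,33): 14 bp
  [33,49): 16 bp
  [49,52): 3 bp
  [52,63): 11 bp
  [63,72): 9 bp
  [72,87): 15 bp
  [87,92): 5 bp
  [92,118): 26 bp
  [118,128): 10 bp
  [128,133): 5 bp
  [133,140): 7 bp
  [140,148): 8 bp
  [148,156): 8 bp
  [156,163): 7 bp
  [163,176): 13 bp
  [176,177): 1 bp
  [177,188): 11 bp
  [188,192): 4 bp
  [192,204): 12 bp
  [204,212): 8 bp
  [212,221): 9 bp
  [221,232): 11 bp
  [232,247): 15 bp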